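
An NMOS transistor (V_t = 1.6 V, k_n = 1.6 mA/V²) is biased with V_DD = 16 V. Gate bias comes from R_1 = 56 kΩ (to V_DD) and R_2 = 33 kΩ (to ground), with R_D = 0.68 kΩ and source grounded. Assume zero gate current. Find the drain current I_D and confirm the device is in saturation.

I_D ≈ 15 mA

V_G = V_DD·R_2/(R_1+R_2) = 16×33/89 = 5.93 V. With the source grounded, V_GS = V_G = 5.93 V.
Assume saturation: I_D = (k_n/2)(V_GS − V_t)² = (1.6/2)×(5.93 − 1.6)² = 0.8×4.33² = 15 mA.
V_DS = V_DD − I_D·R_D = 16 − 15×0.68 = 5.79 V.
Saturation requires V_DS ≥ V_GS − V_t = 4.33 V; 5.79 ≥ 4.33 ✓.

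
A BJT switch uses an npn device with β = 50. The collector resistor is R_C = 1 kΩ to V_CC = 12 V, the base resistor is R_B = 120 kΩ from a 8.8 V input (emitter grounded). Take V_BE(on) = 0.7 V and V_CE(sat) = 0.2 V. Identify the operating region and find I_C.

Assume active. Base-emitter loop: I_B = (V_BB − V_BE)/R_B = (8.8 − 0.7)/120 = 0.0675 mA.
I_C = β·I_B = 50×0.0675 = 3.38 mA.
V_CE = V_CC − I_C·R_C = 12 − 3.38×1 = 8.62 V > V_CE(sat), so the active-region assumption holds.

active; I_C ≈ 3.4 mA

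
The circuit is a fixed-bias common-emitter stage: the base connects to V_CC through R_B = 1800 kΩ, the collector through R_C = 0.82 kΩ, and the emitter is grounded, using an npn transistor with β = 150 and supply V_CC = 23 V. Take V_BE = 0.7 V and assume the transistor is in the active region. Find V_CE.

Base loop: V_CC = I_B·R_B + V_BE, so I_B = (23 − 0.7)/1800 kΩ = 0.0124 mA.
In the active region I_C = β·I_B = 150 × 0.0124 = 1.86 mA.
Collector loop: V_CE = V_CC − I_C·R_C = 23 − 1.86×0.82 = 21.5 V.
Since V_CE = 21.5 V > V_CE(sat) ≈ 0.2 V, the transistor is in the active region as assumed.

V_CE ≈ 21 V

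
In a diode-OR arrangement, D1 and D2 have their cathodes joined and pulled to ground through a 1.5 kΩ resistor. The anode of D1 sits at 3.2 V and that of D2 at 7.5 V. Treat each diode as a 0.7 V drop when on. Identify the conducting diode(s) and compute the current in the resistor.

Assume both conduct. Then node N would need to be at both 3.2−0.7 = 2.5 V and 7.5−0.7 = 6.8 V, which is impossible.
Assume only D2 conducts: V_N = 7.5 − 0.7 = 6.8 V, so I_R = 6.8/1.5 = 4.53 mA.
Check D1: its anode-to-cathode voltage is 3.2 − 6.8 = -3.6 V < 0.7 V, so it is off. The assumption is consistent.

Only D2 conducts; I_R ≈ 4.5 mA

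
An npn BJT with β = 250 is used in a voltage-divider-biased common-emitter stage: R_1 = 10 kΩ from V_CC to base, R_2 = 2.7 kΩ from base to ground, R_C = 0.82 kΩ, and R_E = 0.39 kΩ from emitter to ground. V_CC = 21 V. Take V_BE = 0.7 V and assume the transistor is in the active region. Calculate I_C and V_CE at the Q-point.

Thevenize the base divider: V_Th = V_CC·R_2/(R_1+R_2) = 21×2.7/12.7 = 4.46 V, R_Th = R_1‖R_2 = 2.13 kΩ.
Base-emitter loop: V_Th = I_B·R_Th + V_BE + (β+1)I_B·R_E, so I_B = (4.46 − 0.7) / (2.13 + 251×0.39) = 0.0376 mA.
I_C = β·I_B = 250×0.0376 = 9.41 mA, and I_E = (β+1)I_B = 9.45 mA.
V_CE = V_CC − I_C·R_C − I_E·R_E = 21 − 9.41×0.82 − 9.45×0.39 = 9.6 V.
V_CE = 9.6 V > 0.2 V confirms active-region operation.

I_C ≈ 9.4 mA, V_CE ≈ 9.6 V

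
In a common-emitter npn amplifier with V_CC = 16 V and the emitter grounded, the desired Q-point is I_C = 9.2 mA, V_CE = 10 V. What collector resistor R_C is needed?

Collector loop: V_CC = I_C·R_C + V_CE.
R_C = (V_CC − V_CE)/I_C = (16 − 10)/9.2 = 0.652 kΩ.

R_C ≈ 0.65 kΩ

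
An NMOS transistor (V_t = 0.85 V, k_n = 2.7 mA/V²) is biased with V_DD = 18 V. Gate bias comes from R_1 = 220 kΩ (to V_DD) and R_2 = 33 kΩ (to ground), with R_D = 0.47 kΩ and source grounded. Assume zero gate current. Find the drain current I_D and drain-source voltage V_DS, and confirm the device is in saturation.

I_D ≈ 3 mA, V_DS ≈ 17 V

V_G = V_DD·R_2/(R_1+R_2) = 18×33/253 = 2.35 V. With the source grounded, V_GS = V_G = 2.35 V.
Assume saturation: I_D = (k_n/2)(V_GS − V_t)² = (2.7/2)×(2.35 − 0.85)² = 1.35×1.5² = 3.03 mA.
V_DS = V_DD − I_D·R_D = 18 − 3.03×0.47 = 16.6 V.
Saturation requires V_DS ≥ V_GS − V_t = 1.5 V; 16.6 ≥ 1.5 ✓.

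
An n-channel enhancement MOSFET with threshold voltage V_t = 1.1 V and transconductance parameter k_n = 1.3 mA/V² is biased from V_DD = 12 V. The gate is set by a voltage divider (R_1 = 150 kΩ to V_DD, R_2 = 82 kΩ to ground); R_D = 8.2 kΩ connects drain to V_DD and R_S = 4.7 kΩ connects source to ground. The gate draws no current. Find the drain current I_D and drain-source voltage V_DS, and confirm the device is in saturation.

V_G = V_DD·R_2/(R_1+R_2) = 12×82/232 = 4.24 V.
Assume saturation: I_D = (k_n/2)(V_GS − V_t)² with V_GS = V_G − I_D·R_S = 4.24 − 4.7·I_D.
Substituting gives 14.4·I_D² − 20.2·I_D + 6.41 = 0, with roots I_D = 0.485 or 0.922 mA.
The root I_D = 0.922 mA gives V_GS = -0.0908 V ≤ V_t, so take I_D = 0.485 mA.
Then V_GS = 1.96 V and V_DS = V_DD − I_D(R_D+R_S) = 12 − 0.485×12.9 = 5.75 V.
Saturation requires V_DS ≥ V_GS − V_t = 0.863 V; 5.75 ≥ 0.863 ✓.

I_D ≈ 0.48 mA, V_DS ≈ 5.7 V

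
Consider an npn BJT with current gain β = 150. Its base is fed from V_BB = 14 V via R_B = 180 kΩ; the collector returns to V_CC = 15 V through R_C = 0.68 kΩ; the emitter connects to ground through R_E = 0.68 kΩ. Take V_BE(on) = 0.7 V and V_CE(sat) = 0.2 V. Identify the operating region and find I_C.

active; I_C ≈ 7.1 mA

Assume active. Base-emitter loop: I_B = (V_BB − V_BE)/(R_B + (β+1)R_E) = (14 − 0.7)/(180 + 151×0.68) = 0.047 mA.
I_C = β·I_B = 150×0.047 = 7.06 mA.
V_CE = V_CC − I_C·R_C − I_E·R_E = 15 − 7.06×0.68 − 7.1×0.68 = 5.37 V > V_CE(sat), so the active-region assumption holds.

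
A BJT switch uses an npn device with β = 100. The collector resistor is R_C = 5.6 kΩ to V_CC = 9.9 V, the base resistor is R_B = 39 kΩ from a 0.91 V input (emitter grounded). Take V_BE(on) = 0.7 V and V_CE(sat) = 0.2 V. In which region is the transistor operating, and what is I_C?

Assume active. Base-emitter loop: I_B = (V_BB − V_BE)/R_B = (0.91 − 0.7)/39 = 0.00538 mA.
I_C = β·I_B = 100×0.00538 = 0.538 mA.
V_CE = V_CC − I_C·R_C = 9.9 − 0.538×5.6 = 6.88 V > V_CE(sat), so the active-region assumption holds.

active; I_C ≈ 0.54 mA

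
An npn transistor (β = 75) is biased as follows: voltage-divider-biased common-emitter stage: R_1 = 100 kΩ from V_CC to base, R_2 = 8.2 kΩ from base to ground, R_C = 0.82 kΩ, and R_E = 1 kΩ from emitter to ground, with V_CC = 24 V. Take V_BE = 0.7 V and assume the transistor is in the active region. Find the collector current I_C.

I_C ≈ 1 mA

Thevenize the base divider: V_Th = V_CC·R_2/(R_1+R_2) = 24×8.2/108 = 1.82 V, R_Th = R_1‖R_2 = 7.58 kΩ.
Base-emitter loop: V_Th = I_B·R_Th + V_BE + (β+1)I_B·R_E, so I_B = (1.82 − 0.7) / (7.58 + 76×1) = 0.0134 mA.
I_C = β·I_B = 75×0.0134 = 1 mA, and I_E = (β+1)I_B = 1.02 mA.
V_CE = V_CC − I_C·R_C − I_E·R_E = 24 − 1×0.82 − 1.02×1 = 22.2 V.
V_CE = 22.2 V > 0.2 V confirms active-region operation.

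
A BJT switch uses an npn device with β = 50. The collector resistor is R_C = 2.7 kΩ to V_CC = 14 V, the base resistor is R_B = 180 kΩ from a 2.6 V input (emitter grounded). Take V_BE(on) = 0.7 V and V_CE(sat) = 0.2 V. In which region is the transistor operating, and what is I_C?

active; I_C ≈ 0.53 mA

Assume active. Base-emitter loop: I_B = (V_BB − V_BE)/R_B = (2.6 − 0.7)/180 = 0.0106 mA.
I_C = β·I_B = 50×0.0106 = 0.528 mA.
V_CE = V_CC − I_C·R_C = 14 − 0.528×2.7 = 12.6 V > V_CE(sat), so the active-region assumption holds.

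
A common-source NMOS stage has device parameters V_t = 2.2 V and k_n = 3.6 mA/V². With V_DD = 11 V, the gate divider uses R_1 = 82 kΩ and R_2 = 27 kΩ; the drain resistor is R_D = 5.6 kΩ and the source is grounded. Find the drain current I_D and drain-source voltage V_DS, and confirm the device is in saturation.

I_D ≈ 0.5 mA, V_DS ≈ 8.2 V

V_G = V_DD·R_2/(R_1+R_2) = 11×27/109 = 2.72 V. With the source grounded, V_GS = V_G = 2.72 V.
Assume saturation: I_D = (k_n/2)(V_GS − V_t)² = (3.6/2)×(2.72 − 2.2)² = 1.8×0.525² = 0.496 mA.
V_DS = V_DD − I_D·R_D = 11 − 0.496×5.6 = 8.22 V.
Saturation requires V_DS ≥ V_GS − V_t = 0.525 V; 8.22 ≥ 0.525 ✓.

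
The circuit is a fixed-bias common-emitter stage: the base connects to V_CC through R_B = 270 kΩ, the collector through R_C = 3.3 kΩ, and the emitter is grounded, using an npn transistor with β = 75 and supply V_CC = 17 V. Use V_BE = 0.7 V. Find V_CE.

V_CE ≈ 2.1 V

Base loop: V_CC = I_B·R_B + V_BE, so I_B = (17 − 0.7)/270 kΩ = 0.0604 mA.
In the active region I_C = β·I_B = 75 × 0.0604 = 4.53 mA.
Collector loop: V_CE = V_CC − I_C·R_C = 17 − 4.53×3.3 = 2.06 V.
Since V_CE = 2.06 V > V_CE(sat) ≈ 0.2 V, the transistor is in the active region as assumed.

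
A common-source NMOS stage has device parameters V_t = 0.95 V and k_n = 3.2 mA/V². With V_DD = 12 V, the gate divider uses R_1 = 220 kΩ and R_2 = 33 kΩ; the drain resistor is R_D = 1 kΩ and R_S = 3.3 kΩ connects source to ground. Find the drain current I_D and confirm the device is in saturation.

I_D ≈ 0.11 mA

V_G = V_DD·R_2/(R_1+R_2) = 12×33/253 = 1.57 V.
Assume saturation: I_D = (k_n/2)(V_GS − V_t)² with V_GS = V_G − I_D·R_S = 1.57 − 3.3·I_D.
Substituting gives 17.4·I_D² − 7.5·I_D + 0.606 = 0, with roots I_D = 0.108 or 0.322 mA.
The root I_D = 0.322 mA gives V_GS = 0.501 V ≤ V_t, so take I_D = 0.108 mA.
Then V_GS = 1.21 V and V_DS = V_DD − I_D(R_D+R_S) = 12 − 0.108×4.3 = 11.5 V.
Saturation requires V_DS ≥ V_GS − V_t = 0.26 V; 11.5 ≥ 0.26 ✓.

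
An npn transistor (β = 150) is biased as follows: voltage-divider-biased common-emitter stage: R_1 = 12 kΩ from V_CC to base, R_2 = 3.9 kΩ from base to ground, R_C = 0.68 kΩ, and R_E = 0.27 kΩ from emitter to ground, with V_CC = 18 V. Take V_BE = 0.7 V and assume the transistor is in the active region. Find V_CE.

Thevenize the base divider: V_Th = V_CC·R_2/(R_1+R_2) = 18×3.9/15.9 = 4.42 V, R_Th = R_1‖R_2 = 2.94 kΩ.
Base-emitter loop: V_Th = I_B·R_Th + V_BE + (β+1)I_B·R_E, so I_B = (4.42 − 0.7) / (2.94 + 151×0.27) = 0.085 mA.
I_C = β·I_B = 150×0.085 = 12.7 mA, and I_E = (β+1)I_B = 12.8 mA.
V_CE = V_CC − I_C·R_C − I_E·R_E = 18 − 12.7×0.68 − 12.8×0.27 = 5.87 V.
V_CE = 5.87 V > 0.2 V confirms active-region operation.

V_CE ≈ 5.9 V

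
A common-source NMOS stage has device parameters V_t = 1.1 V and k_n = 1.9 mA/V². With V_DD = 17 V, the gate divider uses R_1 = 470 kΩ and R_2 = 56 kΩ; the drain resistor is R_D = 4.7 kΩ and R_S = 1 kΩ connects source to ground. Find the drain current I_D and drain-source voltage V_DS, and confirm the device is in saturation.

V_G = V_DD·R_2/(R_1+R_2) = 17×56/526 = 1.81 V.
Assume saturation: I_D = (k_n/2)(V_GS − V_t)² with V_GS = V_G − I_D·R_S = 1.81 − 1·I_D.
Substituting gives 0.95·I_D² − 2.35·I_D + 0.479 = 0, with roots I_D = 0.224 or 2.25 mA.
The root I_D = 2.25 mA gives V_GS = -0.438 V ≤ V_t, so take I_D = 0.224 mA.
Then V_GS = 1.59 V and V_DS = V_DD − I_D(R_D+R_S) = 17 − 0.224×5.7 = 15.7 V.
Saturation requires V_DS ≥ V_GS − V_t = 0.486 V; 15.7 ≥ 0.486 ✓.

I_D ≈ 0.22 mA, V_DS ≈ 16 V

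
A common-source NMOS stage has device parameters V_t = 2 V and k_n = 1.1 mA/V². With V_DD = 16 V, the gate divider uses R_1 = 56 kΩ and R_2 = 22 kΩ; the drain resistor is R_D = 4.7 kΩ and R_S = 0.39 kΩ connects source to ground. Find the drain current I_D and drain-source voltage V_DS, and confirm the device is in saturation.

V_G = V_DD·R_2/(R_1+R_2) = 16×22/78 = 4.51 V.
Assume saturation: I_D = (k_n/2)(V_GS − V_t)² with V_GS = V_G − I_D·R_S = 4.51 − 0.39·I_D.
Substituting gives 0.0837·I_D² − 2.08·I_D + 3.47 = 0, with roots I_D = 1.8 or 23 mA.
The root I_D = 23 mA gives V_GS = -4.47 V ≤ V_t, so take I_D = 1.8 mA.
Then V_GS = 3.81 V and V_DS = V_DD − I_D(R_D+R_S) = 16 − 1.8×5.09 = 6.83 V.
Saturation requires V_DS ≥ V_GS − V_t = 1.81 V; 6.83 ≥ 1.81 ✓.

I_D ≈ 1.8 mA, V_DS ≈ 6.8 V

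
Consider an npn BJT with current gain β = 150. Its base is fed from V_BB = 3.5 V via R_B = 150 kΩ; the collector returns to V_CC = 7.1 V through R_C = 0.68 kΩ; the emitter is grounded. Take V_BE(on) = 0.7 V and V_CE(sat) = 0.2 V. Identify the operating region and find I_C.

Assume active. Base-emitter loop: I_B = (V_BB − V_BE)/R_B = (3.5 − 0.7)/150 = 0.0187 mA.
I_C = β·I_B = 150×0.0187 = 2.8 mA.
V_CE = V_CC − I_C·R_C = 7.1 − 2.8×0.68 = 5.2 V > V_CE(sat), so the active-region assumption holds.

active; I_C ≈ 2.8 mA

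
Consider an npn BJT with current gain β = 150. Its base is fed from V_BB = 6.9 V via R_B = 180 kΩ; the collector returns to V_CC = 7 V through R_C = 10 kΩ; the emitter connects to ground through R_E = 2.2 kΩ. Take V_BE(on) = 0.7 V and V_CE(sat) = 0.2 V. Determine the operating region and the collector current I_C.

Assume active: I_B = (6.9 − 0.7)/(180 + 151×2.2) = 0.0121 mA, I_C = β·I_B = 1.82 mA.
Then V_CE = 7 − 1.82×10 − 1.83×2.2 = -15.2 V < 0.2 V — the active assumption fails.
Re-solve with V_CE = 0.2 V. KCL at the emitter: V_E/R_E = (V_BB−0.7−V_E)/R_B + (V_CC−0.2−V_E)/R_C, giving V_E = 1.28 V.
I_C = (V_CC − 0.2 − V_E)/R_C = (6.8 − 1.28)/10 = 0.552 mA.
Check: I_B = (6.2 − 1.28)/180 = 0.0274 mA, and β·I_B = 4.1 mA > I_C, confirming saturation.

saturation; I_C ≈ 0.55 mA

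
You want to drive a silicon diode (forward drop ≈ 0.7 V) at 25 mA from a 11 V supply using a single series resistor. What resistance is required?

The resistor drops V_S − V_D = 11 − 0.7 = 10.3 V at 25 mA.
R = 10.3 V / 25 mA = 0.412 kΩ.

R ≈ 0.41 kΩ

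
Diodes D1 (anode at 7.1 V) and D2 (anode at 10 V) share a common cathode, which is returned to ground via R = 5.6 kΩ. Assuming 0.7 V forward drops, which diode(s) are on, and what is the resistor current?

Assume both conduct. Then node N would need to be at both 7.1−0.7 = 6.4 V and 10−0.7 = 9.3 V, which is impossible.
Assume only D2 conducts: V_N = 10 − 0.7 = 9.3 V, so I_R = 9.3/5.6 = 1.66 mA.
Check D1: its anode-to-cathode voltage is 7.1 − 9.3 = -2.2 V < 0.7 V, so it is off. The assumption is consistent.

Only D2 conducts; I_R ≈ 1.7 mA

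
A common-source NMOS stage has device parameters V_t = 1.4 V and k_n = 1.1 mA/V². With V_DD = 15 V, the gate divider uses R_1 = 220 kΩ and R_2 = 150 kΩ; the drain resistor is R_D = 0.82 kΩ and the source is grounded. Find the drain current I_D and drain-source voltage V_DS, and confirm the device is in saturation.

V_G = V_DD·R_2/(R_1+R_2) = 15×150/370 = 6.08 V. With the source grounded, V_GS = V_G = 6.08 V.
Assume saturation: I_D = (k_n/2)(V_GS − V_t)² = (1.1/2)×(6.08 − 1.4)² = 0.55×4.68² = 12.1 mA.
V_DS = V_DD − I_D·R_D = 15 − 12.1×0.82 = 5.12 V.
Saturation requires V_DS ≥ V_GS − V_t = 4.68 V; 5.12 ≥ 4.68 ✓.

I_D ≈ 12 mA, V_DS ≈ 5.1 V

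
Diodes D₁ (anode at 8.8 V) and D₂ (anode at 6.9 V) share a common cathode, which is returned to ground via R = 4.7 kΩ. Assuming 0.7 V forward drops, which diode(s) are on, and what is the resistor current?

Assume both conduct. Then node N would need to be at both 8.8−0.7 = 8.1 V and 6.9−0.7 = 6.2 V, which is impossible.
Assume only D₁ conducts: V_N = 8.8 − 0.7 = 8.1 V, so I_R = 8.1/4.7 = 1.72 mA.
Check D₂: its anode-to-cathode voltage is 6.9 − 8.1 = -1.2 V < 0.7 V, so it is off. The assumption is consistent.

Only D₁ conducts; I_R ≈ 1.7 mA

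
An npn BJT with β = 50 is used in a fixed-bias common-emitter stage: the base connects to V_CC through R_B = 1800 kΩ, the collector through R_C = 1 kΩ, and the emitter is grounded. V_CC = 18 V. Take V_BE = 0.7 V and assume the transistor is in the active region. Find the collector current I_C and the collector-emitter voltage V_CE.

I_C ≈ 0.48 mA, V_CE ≈ 18 V

Base loop: V_CC = I_B·R_B + V_BE, so I_B = (18 − 0.7)/1800 kΩ = 0.00961 mA.
In the active region I_C = β·I_B = 50 × 0.00961 = 0.481 mA.
Collector loop: V_CE = V_CC − I_C·R_C = 18 − 0.481×1 = 17.5 V.
Since V_CE = 17.5 V > V_CE(sat) ≈ 0.2 V, the transistor is in the active region as assumed.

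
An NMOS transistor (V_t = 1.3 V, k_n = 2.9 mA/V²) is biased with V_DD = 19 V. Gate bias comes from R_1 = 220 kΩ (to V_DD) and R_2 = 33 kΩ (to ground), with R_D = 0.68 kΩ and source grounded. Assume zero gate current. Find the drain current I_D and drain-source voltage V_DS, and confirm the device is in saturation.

I_D ≈ 2 mA, V_DS ≈ 18 V

V_G = V_DD·R_2/(R_1+R_2) = 19×33/253 = 2.48 V. With the source grounded, V_GS = V_G = 2.48 V.
Assume saturation: I_D = (k_n/2)(V_GS − V_t)² = (2.9/2)×(2.48 − 1.3)² = 1.45×1.18² = 2.01 mA.
V_DS = V_DD − I_D·R_D = 19 − 2.01×0.68 = 17.6 V.
Saturation requires V_DS ≥ V_GS − V_t = 1.18 V; 17.6 ≥ 1.18 ✓.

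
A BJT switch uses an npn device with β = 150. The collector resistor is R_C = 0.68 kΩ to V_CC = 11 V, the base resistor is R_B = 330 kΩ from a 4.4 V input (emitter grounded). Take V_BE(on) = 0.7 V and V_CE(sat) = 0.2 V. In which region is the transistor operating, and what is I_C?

Assume active. Base-emitter loop: I_B = (V_BB − V_BE)/R_B = (4.4 − 0.7)/330 = 0.0112 mA.
I_C = β·I_B = 150×0.0112 = 1.68 mA.
V_CE = V_CC − I_C·R_C = 11 − 1.68×0.68 = 9.86 V > V_CE(sat), so the active-region assumption holds.

active; I_C ≈ 1.7 mA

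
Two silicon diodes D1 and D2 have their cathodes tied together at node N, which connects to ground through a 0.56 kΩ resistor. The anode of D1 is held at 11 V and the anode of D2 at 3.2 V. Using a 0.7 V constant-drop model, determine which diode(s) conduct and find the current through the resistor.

Only D1 conducts; I_R ≈ 18 mA

Assume both conduct. Then node N would need to be at both 11−0.7 = 10.3 V and 3.2−0.7 = 2.5 V, which is impossible.
Assume only D1 conducts: V_N = 11 − 0.7 = 10.3 V, so I_R = 10.3/0.56 = 18.4 mA.
Check D2: its anode-to-cathode voltage is 3.2 − 10.3 = -7.1 V < 0.7 V, so it is off. The assumption is consistent.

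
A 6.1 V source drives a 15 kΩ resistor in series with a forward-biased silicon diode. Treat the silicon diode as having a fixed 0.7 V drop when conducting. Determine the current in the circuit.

I ≈ 0.36 mA

KVL around the loop: 6.1 = V_D + I·R = 0.7 + I × 15 kΩ.
So I = (6.1 − 0.7) / 15 kΩ = 5.4 / 15 = 0.36 mA.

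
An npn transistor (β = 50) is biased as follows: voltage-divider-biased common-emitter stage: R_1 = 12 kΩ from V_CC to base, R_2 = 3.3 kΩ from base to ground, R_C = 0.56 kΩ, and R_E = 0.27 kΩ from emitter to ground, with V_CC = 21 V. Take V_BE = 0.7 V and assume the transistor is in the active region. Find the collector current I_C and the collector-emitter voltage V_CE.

I_C ≈ 12 mA, V_CE ≈ 11 V

Thevenize the base divider: V_Th = V_CC·R_2/(R_1+R_2) = 21×3.3/15.3 = 4.53 V, R_Th = R_1‖R_2 = 2.59 kΩ.
Base-emitter loop: V_Th = I_B·R_Th + V_BE + (β+1)I_B·R_E, so I_B = (4.53 − 0.7) / (2.59 + 51×0.27) = 0.234 mA.
I_C = β·I_B = 50×0.234 = 11.7 mA, and I_E = (β+1)I_B = 11.9 mA.
V_CE = V_CC − I_C·R_C − I_E·R_E = 21 − 11.7×0.56 − 11.9×0.27 = 11.2 V.
V_CE = 11.2 V > 0.2 V confirms active-region operation.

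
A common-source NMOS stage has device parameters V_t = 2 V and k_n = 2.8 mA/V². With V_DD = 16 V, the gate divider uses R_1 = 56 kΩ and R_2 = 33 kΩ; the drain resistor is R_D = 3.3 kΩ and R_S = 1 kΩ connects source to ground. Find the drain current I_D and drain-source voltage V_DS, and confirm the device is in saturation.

V_G = V_DD·R_2/(R_1+R_2) = 16×33/89 = 5.93 V.
Assume saturation: I_D = (k_n/2)(V_GS − V_t)² with V_GS = V_G − I_D·R_S = 5.93 − 1·I_D.
Substituting gives 1.4·I_D² − 12·I_D + 21.7 = 0, with roots I_D = 2.58 or 6 mA.
The root I_D = 6 mA gives V_GS = -0.0708 V ≤ V_t, so take I_D = 2.58 mA.
Then V_GS = 3.36 V and V_DS = V_DD − I_D(R_D+R_S) = 16 − 2.58×4.3 = 4.92 V.
Saturation requires V_DS ≥ V_GS − V_t = 1.36 V; 4.92 ≥ 1.36 ✓.

I_D ≈ 2.6 mA, V_DS ≈ 4.9 V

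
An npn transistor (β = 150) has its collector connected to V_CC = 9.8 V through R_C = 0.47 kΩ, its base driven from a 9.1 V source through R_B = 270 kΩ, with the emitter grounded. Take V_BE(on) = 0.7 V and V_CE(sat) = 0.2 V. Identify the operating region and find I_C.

Assume active. Base-emitter loop: I_B = (V_BB − V_BE)/R_B = (9.1 − 0.7)/270 = 0.0311 mA.
I_C = β·I_B = 150×0.0311 = 4.67 mA.
V_CE = V_CC − I_C·R_C = 9.8 − 4.67×0.47 = 7.61 V > V_CE(sat), so the active-region assumption holds.

active; I_C ≈ 4.7 mA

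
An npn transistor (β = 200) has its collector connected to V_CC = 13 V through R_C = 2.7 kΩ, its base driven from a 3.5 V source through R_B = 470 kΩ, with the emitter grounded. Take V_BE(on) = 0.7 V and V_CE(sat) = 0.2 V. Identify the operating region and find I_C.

active; I_C ≈ 1.2 mA

Assume active. Base-emitter loop: I_B = (V_BB − V_BE)/R_B = (3.5 − 0.7)/470 = 0.00596 mA.
I_C = β·I_B = 200×0.00596 = 1.19 mA.
V_CE = V_CC − I_C·R_C = 13 − 1.19×2.7 = 9.78 V > V_CE(sat), so the active-region assumption holds.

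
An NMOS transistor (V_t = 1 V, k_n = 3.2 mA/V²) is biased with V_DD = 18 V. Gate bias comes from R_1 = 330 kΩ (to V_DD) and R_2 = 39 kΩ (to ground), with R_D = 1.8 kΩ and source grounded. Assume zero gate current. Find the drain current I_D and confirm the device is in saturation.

V_G = V_DD·R_2/(R_1+R_2) = 18×39/369 = 1.9 V. With the source grounded, V_GS = V_G = 1.9 V.
Assume saturation: I_D = (k_n/2)(V_GS − V_t)² = (3.2/2)×(1.9 − 1)² = 1.6×0.902² = 1.3 mA.
V_DS = V_DD − I_D·R_D = 18 − 1.3×1.8 = 15.7 V.
Saturation requires V_DS ≥ V_GS − V_t = 0.902 V; 15.7 ≥ 0.902 ✓.

I_D ≈ 1.3 mA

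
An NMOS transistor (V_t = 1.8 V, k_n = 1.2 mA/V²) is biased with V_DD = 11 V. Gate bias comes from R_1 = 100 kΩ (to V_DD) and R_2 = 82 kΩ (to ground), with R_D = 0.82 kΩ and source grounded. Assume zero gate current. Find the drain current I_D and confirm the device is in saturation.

I_D ≈ 6 mA

V_G = V_DD·R_2/(R_1+R_2) = 11×82/182 = 4.96 V. With the source grounded, V_GS = V_G = 4.96 V.
Assume saturation: I_D = (k_n/2)(V_GS − V_t)² = (1.2/2)×(4.96 − 1.8)² = 0.6×3.16² = 5.98 mA.
V_DS = V_DD − I_D·R_D = 11 − 5.98×0.82 = 6.1 V.
Saturation requires V_DS ≥ V_GS − V_t = 3.16 V; 6.1 ≥ 3.16 ✓.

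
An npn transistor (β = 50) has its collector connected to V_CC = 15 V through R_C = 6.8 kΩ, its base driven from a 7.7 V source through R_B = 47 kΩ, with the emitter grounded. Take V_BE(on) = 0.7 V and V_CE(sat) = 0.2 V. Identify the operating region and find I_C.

saturation; I_C ≈ 2.2 mA

Assume active: I_B = (7.7 − 0.7)/47 = 0.149 mA, giving I_C = β·I_B = 7.45 mA.
But then V_CE = 15 − 7.45×6.8 = -35.6 V < V_CE(sat) = 0.2 V — impossible in the active region.
So the transistor is saturated. With V_CE = 0.2 V, I_C = (V_CC − 0.2)/R_C = 14.8/6.8 = 2.18 mA.
Check: β·I_B = 7.45 mA > I_C = 2.18 mA, confirming saturation.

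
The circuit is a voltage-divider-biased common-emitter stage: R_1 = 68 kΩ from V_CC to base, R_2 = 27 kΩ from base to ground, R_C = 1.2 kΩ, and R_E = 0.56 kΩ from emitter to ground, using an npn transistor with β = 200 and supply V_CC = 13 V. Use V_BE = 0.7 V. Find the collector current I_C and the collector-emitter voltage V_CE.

Thevenize the base divider: V_Th = V_CC·R_2/(R_1+R_2) = 13×27/95 = 3.69 V, R_Th = R_1‖R_2 = 19.3 kΩ.
Base-emitter loop: V_Th = I_B·R_Th + V_BE + (β+1)I_B·R_E, so I_B = (3.69 − 0.7) / (19.3 + 201×0.56) = 0.0227 mA.
I_C = β·I_B = 200×0.0227 = 4.54 mA, and I_E = (β+1)I_B = 4.56 mA.
V_CE = V_CC − I_C·R_C − I_E·R_E = 13 − 4.54×1.2 − 4.56×0.56 = 4.99 V.
V_CE = 4.99 V > 0.2 V confirms active-region operation.

I_C ≈ 4.5 mA, V_CE ≈ 5 V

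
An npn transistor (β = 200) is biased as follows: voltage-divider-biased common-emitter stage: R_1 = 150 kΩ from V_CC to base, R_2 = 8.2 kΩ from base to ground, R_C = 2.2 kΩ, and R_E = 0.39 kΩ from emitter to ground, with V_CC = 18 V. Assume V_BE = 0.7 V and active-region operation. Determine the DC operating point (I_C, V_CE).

I_C ≈ 0.54 mA, V_CE ≈ 17 V

Thevenize the base divider: V_Th = V_CC·R_2/(R_1+R_2) = 18×8.2/158 = 0.933 V, R_Th = R_1‖R_2 = 7.77 kΩ.
Base-emitter loop: V_Th = I_B·R_Th + V_BE + (β+1)I_B·R_E, so I_B = (0.933 − 0.7) / (7.77 + 201×0.39) = 0.0027 mA.
I_C = β·I_B = 200×0.0027 = 0.541 mA, and I_E = (β+1)I_B = 0.544 mA.
V_CE = V_CC − I_C·R_C − I_E·R_E = 18 − 0.541×2.2 − 0.544×0.39 = 16.6 V.
V_CE = 16.6 V > 0.2 V confirms active-region operation.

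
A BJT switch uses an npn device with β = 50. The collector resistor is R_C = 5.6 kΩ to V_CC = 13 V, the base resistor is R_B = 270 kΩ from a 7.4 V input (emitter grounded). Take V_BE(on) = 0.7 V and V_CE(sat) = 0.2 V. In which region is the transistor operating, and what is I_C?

Assume active. Base-emitter loop: I_B = (V_BB − V_BE)/R_B = (7.4 − 0.7)/270 = 0.0248 mA.
I_C = β·I_B = 50×0.0248 = 1.24 mA.
V_CE = V_CC − I_C·R_C = 13 − 1.24×5.6 = 6.05 V > V_CE(sat), so the active-region assumption holds.

active; I_C ≈ 1.2 mA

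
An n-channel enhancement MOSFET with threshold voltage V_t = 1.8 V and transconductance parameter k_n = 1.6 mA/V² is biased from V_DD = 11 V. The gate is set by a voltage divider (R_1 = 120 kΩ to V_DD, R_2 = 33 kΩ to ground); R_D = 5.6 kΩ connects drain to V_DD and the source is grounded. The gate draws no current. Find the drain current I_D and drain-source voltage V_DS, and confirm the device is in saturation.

V_G = V_DD·R_2/(R_1+R_2) = 11×33/153 = 2.37 V. With the source grounded, V_GS = V_G = 2.37 V.
Assume saturation: I_D = (k_n/2)(V_GS − V_t)² = (1.6/2)×(2.37 − 1.8)² = 0.8×0.573² = 0.262 mA.
V_DS = V_DD − I_D·R_D = 11 − 0.262×5.6 = 9.53 V.
Saturation requires V_DS ≥ V_GS − V_t = 0.573 V; 9.53 ≥ 0.573 ✓.

I_D ≈ 0.26 mA, V_DS ≈ 9.5 V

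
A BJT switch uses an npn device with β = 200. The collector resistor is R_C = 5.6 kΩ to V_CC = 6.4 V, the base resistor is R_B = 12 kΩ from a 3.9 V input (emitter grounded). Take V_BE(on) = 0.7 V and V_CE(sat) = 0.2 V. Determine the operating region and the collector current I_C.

Assume active: I_B = (3.9 − 0.7)/12 = 0.267 mA, giving I_C = β·I_B = 53.3 mA.
But then V_CE = 6.4 − 53.3×5.6 = -292 V < V_CE(sat) = 0.2 V — impossible in the active region.
So the transistor is saturated. With V_CE = 0.2 V, I_C = (V_CC − 0.2)/R_C = 6.2/5.6 = 1.11 mA.
Check: β·I_B = 53.3 mA > I_C = 1.11 mA, confirming saturation.

saturation; I_C ≈ 1.1 mA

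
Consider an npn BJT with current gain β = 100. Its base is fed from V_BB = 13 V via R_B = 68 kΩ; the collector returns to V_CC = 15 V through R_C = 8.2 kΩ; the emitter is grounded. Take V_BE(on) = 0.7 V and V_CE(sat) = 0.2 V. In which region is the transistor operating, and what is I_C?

Assume active: I_B = (13 − 0.7)/68 = 0.181 mA, giving I_C = β·I_B = 18.1 mA.
But then V_CE = 15 − 18.1×8.2 = -133 V < V_CE(sat) = 0.2 V — impossible in the active region.
So the transistor is saturated. With V_CE = 0.2 V, I_C = (V_CC − 0.2)/R_C = 14.8/8.2 = 1.8 mA.
Check: β·I_B = 18.1 mA > I_C = 1.8 mA, confirming saturation.

saturation; I_C ≈ 1.8 mA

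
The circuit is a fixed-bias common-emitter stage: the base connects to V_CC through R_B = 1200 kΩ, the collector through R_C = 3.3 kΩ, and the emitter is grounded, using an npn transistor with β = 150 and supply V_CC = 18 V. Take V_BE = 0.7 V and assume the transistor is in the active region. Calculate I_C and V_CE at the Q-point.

I_C ≈ 2.2 mA, V_CE ≈ 11 V

Base loop: V_CC = I_B·R_B + V_BE, so I_B = (18 − 0.7)/1200 kΩ = 0.0144 mA.
In the active region I_C = β·I_B = 150 × 0.0144 = 2.16 mA.
Collector loop: V_CE = V_CC − I_C·R_C = 18 − 2.16×3.3 = 10.9 V.
Since V_CE = 10.9 V > V_CE(sat) ≈ 0.2 V, the transistor is in the active region as assumed.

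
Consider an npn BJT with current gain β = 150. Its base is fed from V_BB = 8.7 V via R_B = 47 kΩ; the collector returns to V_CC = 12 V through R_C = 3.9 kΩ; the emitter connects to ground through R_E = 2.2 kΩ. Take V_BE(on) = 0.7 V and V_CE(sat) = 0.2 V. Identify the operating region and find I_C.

saturation; I_C ≈ 1.9 mA

Assume active: I_B = (8.7 − 0.7)/(47 + 151×2.2) = 0.0211 mA, I_C = β·I_B = 3.16 mA.
Then V_CE = 12 − 3.16×3.9 − 3.19×2.2 = -7.35 V < 0.2 V — the active assumption fails.
Re-solve with V_CE = 0.2 V. KCL at the emitter: V_E/R_E = (V_BB−0.7−V_E)/R_B + (V_CC−0.2−V_E)/R_C, giving V_E = 4.36 V.
I_C = (V_CC − 0.2 − V_E)/R_C = (11.8 − 4.36)/3.9 = 1.91 mA.
Check: I_B = (8 − 4.36)/47 = 0.0774 mA, and β·I_B = 11.6 mA > I_C, confirming saturation.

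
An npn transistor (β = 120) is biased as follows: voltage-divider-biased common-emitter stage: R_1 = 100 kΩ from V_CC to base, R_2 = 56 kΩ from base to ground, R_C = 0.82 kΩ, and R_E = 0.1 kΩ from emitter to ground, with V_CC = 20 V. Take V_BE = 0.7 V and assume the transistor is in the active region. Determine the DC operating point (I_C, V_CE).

I_C ≈ 16 mA, V_CE ≈ 5.1 V

Thevenize the base divider: V_Th = V_CC·R_2/(R_1+R_2) = 20×56/156 = 7.18 V, R_Th = R_1‖R_2 = 35.9 kΩ.
Base-emitter loop: V_Th = I_B·R_Th + V_BE + (β+1)I_B·R_E, so I_B = (7.18 − 0.7) / (35.9 + 121×0.1) = 0.135 mA.
I_C = β·I_B = 120×0.135 = 16.2 mA, and I_E = (β+1)I_B = 16.3 mA.
V_CE = V_CC − I_C·R_C − I_E·R_E = 20 − 16.2×0.82 − 16.3×0.1 = 5.08 V.
V_CE = 5.08 V > 0.2 V confirms active-region operation.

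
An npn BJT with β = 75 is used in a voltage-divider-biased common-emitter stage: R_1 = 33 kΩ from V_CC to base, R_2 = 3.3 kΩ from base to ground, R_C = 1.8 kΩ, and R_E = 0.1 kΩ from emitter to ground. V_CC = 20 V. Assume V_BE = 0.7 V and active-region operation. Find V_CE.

V_CE ≈ 5 V

Thevenize the base divider: V_Th = V_CC·R_2/(R_1+R_2) = 20×3.3/36.3 = 1.82 V, R_Th = R_1‖R_2 = 3 kΩ.
Base-emitter loop: V_Th = I_B·R_Th + V_BE + (β+1)I_B·R_E, so I_B = (1.82 − 0.7) / (3 + 76×0.1) = 0.105 mA.
I_C = β·I_B = 75×0.105 = 7.91 mA, and I_E = (β+1)I_B = 8.02 mA.
V_CE = V_CC − I_C·R_C − I_E·R_E = 20 − 7.91×1.8 − 8.02×0.1 = 4.96 V.
V_CE = 4.96 V > 0.2 V confirms active-region operation.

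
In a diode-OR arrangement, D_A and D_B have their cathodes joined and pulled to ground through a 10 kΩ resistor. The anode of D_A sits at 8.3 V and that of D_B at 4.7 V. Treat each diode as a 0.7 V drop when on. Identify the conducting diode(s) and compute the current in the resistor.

Only D_A conducts; I_R ≈ 0.76 mA

Assume both conduct. Then node N would need to be at both 8.3−0.7 = 7.6 V and 4.7−0.7 = 4 V, which is impossible.
Assume only D_A conducts: V_N = 8.3 − 0.7 = 7.6 V, so I_R = 7.6/10 = 0.76 mA.
Check D_B: its anode-to-cathode voltage is 4.7 − 7.6 = -2.9 V < 0.7 V, so it is off. The assumption is consistent.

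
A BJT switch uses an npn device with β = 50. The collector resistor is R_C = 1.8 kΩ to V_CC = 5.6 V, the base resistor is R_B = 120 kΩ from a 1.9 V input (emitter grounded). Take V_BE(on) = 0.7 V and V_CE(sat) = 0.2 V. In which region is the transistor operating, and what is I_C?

Assume active. Base-emitter loop: I_B = (V_BB − V_BE)/R_B = (1.9 − 0.7)/120 = 0.01 mA.
I_C = β·I_B = 50×0.01 = 0.5 mA.
V_CE = V_CC − I_C·R_C = 5.6 − 0.5×1.8 = 4.7 V > V_CE(sat), so the active-region assumption holds.

active; I_C ≈ 0.5 mA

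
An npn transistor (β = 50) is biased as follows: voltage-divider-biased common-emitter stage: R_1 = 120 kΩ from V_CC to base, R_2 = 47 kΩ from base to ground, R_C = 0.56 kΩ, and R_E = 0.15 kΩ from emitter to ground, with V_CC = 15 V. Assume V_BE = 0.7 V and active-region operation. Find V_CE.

V_CE ≈ 12 V

Thevenize the base divider: V_Th = V_CC·R_2/(R_1+R_2) = 15×47/167 = 4.22 V, R_Th = R_1‖R_2 = 33.8 kΩ.
Base-emitter loop: V_Th = I_B·R_Th + V_BE + (β+1)I_B·R_E, so I_B = (4.22 − 0.7) / (33.8 + 51×0.15) = 0.085 mA.
I_C = β·I_B = 50×0.085 = 4.25 mA, and I_E = (β+1)I_B = 4.34 mA.
V_CE = V_CC − I_C·R_C − I_E·R_E = 15 − 4.25×0.56 − 4.34×0.15 = 12 V.
V_CE = 12 V > 0.2 V confirms active-region operation.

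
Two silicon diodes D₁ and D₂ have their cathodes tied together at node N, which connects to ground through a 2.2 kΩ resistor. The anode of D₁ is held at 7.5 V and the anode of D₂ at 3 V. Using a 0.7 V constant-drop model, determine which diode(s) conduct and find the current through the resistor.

Assume both conduct. Then node N would need to be at both 7.5−0.7 = 6.8 V and 3−0.7 = 2.3 V, which is impossible.
Assume only D₁ conducts: V_N = 7.5 − 0.7 = 6.8 V, so I_R = 6.8/2.2 = 3.09 mA.
Check D₂: its anode-to-cathode voltage is 3 − 6.8 = -3.8 V < 0.7 V, so it is off. The assumption is consistent.

Only D₁ conducts; I_R ≈ 3.1 mA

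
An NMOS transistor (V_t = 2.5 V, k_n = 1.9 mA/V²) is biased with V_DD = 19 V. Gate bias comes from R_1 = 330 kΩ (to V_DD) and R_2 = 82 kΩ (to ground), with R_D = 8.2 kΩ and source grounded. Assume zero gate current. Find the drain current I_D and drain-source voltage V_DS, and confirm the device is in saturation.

I_D ≈ 1.6 mA, V_DS ≈ 6.2 V

V_G = V_DD·R_2/(R_1+R_2) = 19×82/412 = 3.78 V. With the source grounded, V_GS = V_G = 3.78 V.
Assume saturation: I_D = (k_n/2)(V_GS − V_t)² = (1.9/2)×(3.78 − 2.5)² = 0.95×1.28² = 1.56 mA.
V_DS = V_DD − I_D·R_D = 19 − 1.56×8.2 = 6.21 V.
Saturation requires V_DS ≥ V_GS − V_t = 1.28 V; 6.21 ≥ 1.28 ✓.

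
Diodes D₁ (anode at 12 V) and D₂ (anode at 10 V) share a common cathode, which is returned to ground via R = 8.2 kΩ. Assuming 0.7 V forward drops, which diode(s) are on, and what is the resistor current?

Assume both conduct. Then node N would need to be at both 12−0.7 = 11.3 V and 10−0.7 = 9.3 V, which is impossible.
Assume only D₁ conducts: V_N = 12 − 0.7 = 11.3 V, so I_R = 11.3/8.2 = 1.38 mA.
Check D₂: its anode-to-cathode voltage is 10 − 11.3 = -1.3 V < 0.7 V, so it is off. The assumption is consistent.

Only D₁ conducts; I_R ≈ 1.4 mA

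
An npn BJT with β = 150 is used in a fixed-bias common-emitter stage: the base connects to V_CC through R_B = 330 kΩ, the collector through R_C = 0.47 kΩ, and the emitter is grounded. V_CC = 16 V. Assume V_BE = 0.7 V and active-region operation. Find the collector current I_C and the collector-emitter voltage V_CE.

Base loop: V_CC = I_B·R_B + V_BE, so I_B = (16 − 0.7)/330 kΩ = 0.0464 mA.
In the active region I_C = β·I_B = 150 × 0.0464 = 6.95 mA.
Collector loop: V_CE = V_CC − I_C·R_C = 16 − 6.95×0.47 = 12.7 V.
Since V_CE = 12.7 V > V_CE(sat) ≈ 0.2 V, the transistor is in the active region as assumed.

I_C ≈ 7 mA, V_CE ≈ 13 V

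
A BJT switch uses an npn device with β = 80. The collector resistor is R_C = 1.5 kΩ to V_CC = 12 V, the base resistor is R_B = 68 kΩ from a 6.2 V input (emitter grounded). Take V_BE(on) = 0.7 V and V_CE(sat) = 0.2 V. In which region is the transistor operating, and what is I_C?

active; I_C ≈ 6.5 mA

Assume active. Base-emitter loop: I_B = (V_BB − V_BE)/R_B = (6.2 − 0.7)/68 = 0.0809 mA.
I_C = β·I_B = 80×0.0809 = 6.47 mA.
V_CE = V_CC − I_C·R_C = 12 − 6.47×1.5 = 2.29 V > V_CE(sat), so the active-region assumption holds.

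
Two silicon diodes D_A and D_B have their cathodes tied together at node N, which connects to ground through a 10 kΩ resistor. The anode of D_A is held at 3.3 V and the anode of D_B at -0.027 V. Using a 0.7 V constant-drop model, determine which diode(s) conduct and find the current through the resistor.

Assume both conduct. Then node N would need to be at both 3.3−0.7 = 2.6 V and -0.027−0.7 = -0.727 V, which is impossible.
Assume only D_A conducts: V_N = 3.3 − 0.7 = 2.6 V, so I_R = 2.6/10 = 0.26 mA.
Check D_B: its anode-to-cathode voltage is -0.027 − 2.6 = -2.63 V < 0.7 V, so it is off. The assumption is consistent.

Only D_A conducts; I_R ≈ 0.26 mA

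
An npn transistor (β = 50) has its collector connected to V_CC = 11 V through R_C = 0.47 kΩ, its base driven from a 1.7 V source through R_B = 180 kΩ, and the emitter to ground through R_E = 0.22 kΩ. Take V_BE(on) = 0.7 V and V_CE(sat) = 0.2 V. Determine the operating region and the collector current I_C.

active; I_C ≈ 0.26 mA

Assume active. Base-emitter loop: I_B = (V_BB − V_BE)/(R_B + (β+1)R_E) = (1.7 − 0.7)/(180 + 51×0.22) = 0.00523 mA.
I_C = β·I_B = 50×0.00523 = 0.261 mA.
V_CE = V_CC − I_C·R_C − I_E·R_E = 11 − 0.261×0.47 − 0.267×0.22 = 10.8 V > V_CE(sat), so the active-region assumption holds.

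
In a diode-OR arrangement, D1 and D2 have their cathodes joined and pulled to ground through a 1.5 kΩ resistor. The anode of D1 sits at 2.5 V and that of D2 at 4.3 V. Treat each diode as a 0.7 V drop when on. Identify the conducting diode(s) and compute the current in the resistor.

Only D2 conducts; I_R ≈ 2.4 mA

Assume both conduct. Then node N would need to be at both 2.5−0.7 = 1.8 V and 4.3−0.7 = 3.6 V, which is impossible.
Assume only D2 conducts: V_N = 4.3 − 0.7 = 3.6 V, so I_R = 3.6/1.5 = 2.4 mA.
Check D1: its anode-to-cathode voltage is 2.5 − 3.6 = -1.1 V < 0.7 V, so it is off. The assumption is consistent.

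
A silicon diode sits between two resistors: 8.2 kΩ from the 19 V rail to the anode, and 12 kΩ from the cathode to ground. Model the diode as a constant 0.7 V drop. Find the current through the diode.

The two resistors are in series with the diode, so KVL gives 19 = I·8.2 + 0.7 + I·12.
I = (19 − 0.7) / (8.2 + 12) kΩ = 18.3 / 20.2 = 0.906 mA.

I ≈ 0.91 mA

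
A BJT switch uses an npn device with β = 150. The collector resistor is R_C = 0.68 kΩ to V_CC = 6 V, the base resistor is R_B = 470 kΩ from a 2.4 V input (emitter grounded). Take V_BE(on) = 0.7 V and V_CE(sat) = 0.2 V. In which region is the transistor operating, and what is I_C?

Assume active. Base-emitter loop: I_B = (V_BB − V_BE)/R_B = (2.4 − 0.7)/470 = 0.00362 mA.
I_C = β·I_B = 150×0.00362 = 0.543 mA.
V_CE = V_CC − I_C·R_C = 6 − 0.543×0.68 = 5.63 V > V_CE(sat), so the active-region assumption holds.

active; I_C ≈ 0.54 mA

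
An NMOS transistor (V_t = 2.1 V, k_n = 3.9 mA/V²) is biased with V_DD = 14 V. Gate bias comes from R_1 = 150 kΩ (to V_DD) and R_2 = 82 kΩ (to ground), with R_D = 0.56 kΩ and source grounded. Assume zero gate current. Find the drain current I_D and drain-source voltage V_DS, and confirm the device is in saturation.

V_G = V_DD·R_2/(R_1+R_2) = 14×82/232 = 4.95 V. With the source grounded, V_GS = V_G = 4.95 V.
Assume saturation: I_D = (k_n/2)(V_GS − V_t)² = (3.9/2)×(4.95 − 2.1)² = 1.95×2.85² = 15.8 mA.
V_DS = V_DD − I_D·R_D = 14 − 15.8×0.56 = 5.14 V.
Saturation requires V_DS ≥ V_GS − V_t = 2.85 V; 5.14 ≥ 2.85 ✓.

I_D ≈ 16 mA, V_DS ≈ 5.1 V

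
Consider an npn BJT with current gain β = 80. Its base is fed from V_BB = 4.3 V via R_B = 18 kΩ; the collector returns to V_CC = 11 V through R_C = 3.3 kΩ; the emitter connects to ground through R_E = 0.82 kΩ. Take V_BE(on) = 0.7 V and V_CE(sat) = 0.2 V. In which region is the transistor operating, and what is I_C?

saturation; I_C ≈ 2.6 mA

Assume active: I_B = (4.3 − 0.7)/(18 + 81×0.82) = 0.0426 mA, I_C = β·I_B = 3.41 mA.
Then V_CE = 11 − 3.41×3.3 − 3.45×0.82 = -3.09 V < 0.2 V — the active assumption fails.
Re-solve with V_CE = 0.2 V. KCL at the emitter: V_E/R_E = (V_BB−0.7−V_E)/R_B + (V_CC−0.2−V_E)/R_C, giving V_E = 2.2 V.
I_C = (V_CC − 0.2 − V_E)/R_C = (10.8 − 2.2)/3.3 = 2.61 mA.
Check: I_B = (3.6 − 2.2)/18 = 0.0777 mA, and β·I_B = 6.22 mA > I_C, confirming saturation.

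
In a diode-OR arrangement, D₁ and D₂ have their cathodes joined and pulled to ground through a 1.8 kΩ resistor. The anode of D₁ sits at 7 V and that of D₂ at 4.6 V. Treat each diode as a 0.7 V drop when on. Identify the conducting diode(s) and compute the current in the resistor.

Only D₁ conducts; I_R ≈ 3.5 mA

Assume both conduct. Then node N would need to be at both 7−0.7 = 6.3 V and 4.6−0.7 = 3.9 V, which is impossible.
Assume only D₁ conducts: V_N = 7 − 0.7 = 6.3 V, so I_R = 6.3/1.8 = 3.5 mA.
Check D₂: its anode-to-cathode voltage is 4.6 − 6.3 = -1.7 V < 0.7 V, so it is off. The assumption is consistent.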